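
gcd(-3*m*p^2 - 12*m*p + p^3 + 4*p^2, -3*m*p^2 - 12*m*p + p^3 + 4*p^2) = -3*m*p^2 - 12*m*p + p^3 + 4*p^2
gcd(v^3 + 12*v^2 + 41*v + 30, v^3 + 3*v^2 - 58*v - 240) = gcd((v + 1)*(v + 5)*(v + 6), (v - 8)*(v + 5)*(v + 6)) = v^2 + 11*v + 30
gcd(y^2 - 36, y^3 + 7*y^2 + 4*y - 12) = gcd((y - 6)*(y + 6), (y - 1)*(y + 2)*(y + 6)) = y + 6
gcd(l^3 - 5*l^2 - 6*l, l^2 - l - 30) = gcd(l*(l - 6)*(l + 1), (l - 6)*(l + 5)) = l - 6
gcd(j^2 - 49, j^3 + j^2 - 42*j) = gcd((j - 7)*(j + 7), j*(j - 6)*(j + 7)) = j + 7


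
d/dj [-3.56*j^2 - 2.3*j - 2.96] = -7.12*j - 2.3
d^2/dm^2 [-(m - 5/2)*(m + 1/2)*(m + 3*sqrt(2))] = -6*m - 6*sqrt(2) + 4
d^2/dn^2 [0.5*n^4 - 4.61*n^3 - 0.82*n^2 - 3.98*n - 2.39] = 6.0*n^2 - 27.66*n - 1.64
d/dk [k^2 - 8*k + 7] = 2*k - 8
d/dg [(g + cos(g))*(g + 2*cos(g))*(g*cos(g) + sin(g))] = -g^3*sin(g) - 3*g^2*sin(2*g) + 4*g^2*cos(g) + g*sin(g)/2 - 3*g*sin(3*g)/2 + 6*g*cos(2*g) + 3*g + 3*sin(2*g)/2 + 2*cos(g) + 2*cos(3*g)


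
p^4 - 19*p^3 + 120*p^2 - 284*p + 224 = (p - 8)*(p - 7)*(p - 2)^2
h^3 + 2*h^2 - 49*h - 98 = (h - 7)*(h + 2)*(h + 7)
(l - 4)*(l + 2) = l^2 - 2*l - 8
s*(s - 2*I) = s^2 - 2*I*s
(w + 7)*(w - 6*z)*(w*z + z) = w^3*z - 6*w^2*z^2 + 8*w^2*z - 48*w*z^2 + 7*w*z - 42*z^2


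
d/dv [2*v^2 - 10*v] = 4*v - 10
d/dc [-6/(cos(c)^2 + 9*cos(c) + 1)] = -6*(2*cos(c) + 9)*sin(c)/(cos(c)^2 + 9*cos(c) + 1)^2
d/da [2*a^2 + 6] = 4*a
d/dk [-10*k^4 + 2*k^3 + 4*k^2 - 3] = 2*k*(-20*k^2 + 3*k + 4)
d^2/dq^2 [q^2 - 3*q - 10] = 2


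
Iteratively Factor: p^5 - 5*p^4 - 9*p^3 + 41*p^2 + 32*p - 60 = (p - 3)*(p^4 - 2*p^3 - 15*p^2 - 4*p + 20) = (p - 3)*(p + 2)*(p^3 - 4*p^2 - 7*p + 10) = (p - 3)*(p + 2)^2*(p^2 - 6*p + 5) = (p - 3)*(p - 1)*(p + 2)^2*(p - 5)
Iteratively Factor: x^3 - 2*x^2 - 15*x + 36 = (x + 4)*(x^2 - 6*x + 9) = (x - 3)*(x + 4)*(x - 3)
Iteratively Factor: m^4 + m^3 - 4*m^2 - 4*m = (m + 1)*(m^3 - 4*m) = (m - 2)*(m + 1)*(m^2 + 2*m) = (m - 2)*(m + 1)*(m + 2)*(m)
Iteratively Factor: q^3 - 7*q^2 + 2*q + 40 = (q + 2)*(q^2 - 9*q + 20) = (q - 5)*(q + 2)*(q - 4)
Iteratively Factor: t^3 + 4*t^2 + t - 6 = (t - 1)*(t^2 + 5*t + 6) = (t - 1)*(t + 2)*(t + 3)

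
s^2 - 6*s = s*(s - 6)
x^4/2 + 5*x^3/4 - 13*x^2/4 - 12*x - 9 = (x/2 + 1)*(x - 3)*(x + 3/2)*(x + 2)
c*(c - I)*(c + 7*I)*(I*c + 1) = I*c^4 - 5*c^3 + 13*I*c^2 + 7*c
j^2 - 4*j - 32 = (j - 8)*(j + 4)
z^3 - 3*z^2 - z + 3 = (z - 3)*(z - 1)*(z + 1)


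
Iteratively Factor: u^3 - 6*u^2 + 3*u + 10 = (u - 5)*(u^2 - u - 2) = (u - 5)*(u + 1)*(u - 2)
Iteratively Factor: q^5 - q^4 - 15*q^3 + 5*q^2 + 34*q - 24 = (q - 4)*(q^4 + 3*q^3 - 3*q^2 - 7*q + 6) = (q - 4)*(q + 3)*(q^3 - 3*q + 2) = (q - 4)*(q - 1)*(q + 3)*(q^2 + q - 2) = (q - 4)*(q - 1)^2*(q + 3)*(q + 2)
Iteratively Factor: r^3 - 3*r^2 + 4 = (r + 1)*(r^2 - 4*r + 4) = (r - 2)*(r + 1)*(r - 2)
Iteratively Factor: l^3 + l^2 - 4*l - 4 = (l + 1)*(l^2 - 4) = (l + 1)*(l + 2)*(l - 2)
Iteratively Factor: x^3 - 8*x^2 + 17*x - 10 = (x - 1)*(x^2 - 7*x + 10) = (x - 2)*(x - 1)*(x - 5)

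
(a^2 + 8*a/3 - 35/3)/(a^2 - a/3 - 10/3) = (-3*a^2 - 8*a + 35)/(-3*a^2 + a + 10)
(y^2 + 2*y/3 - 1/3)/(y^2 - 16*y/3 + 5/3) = (y + 1)/(y - 5)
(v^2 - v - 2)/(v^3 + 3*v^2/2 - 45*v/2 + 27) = 2*(v^2 - v - 2)/(2*v^3 + 3*v^2 - 45*v + 54)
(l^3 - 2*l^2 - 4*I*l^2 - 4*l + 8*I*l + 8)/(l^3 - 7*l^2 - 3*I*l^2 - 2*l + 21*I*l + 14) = (l^2 - 2*l*(1 + I) + 4*I)/(l^2 - l*(7 + I) + 7*I)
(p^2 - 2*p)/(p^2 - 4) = p/(p + 2)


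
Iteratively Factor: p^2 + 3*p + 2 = (p + 1)*(p + 2)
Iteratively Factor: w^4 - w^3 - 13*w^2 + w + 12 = (w + 1)*(w^3 - 2*w^2 - 11*w + 12) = (w - 4)*(w + 1)*(w^2 + 2*w - 3) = (w - 4)*(w + 1)*(w + 3)*(w - 1)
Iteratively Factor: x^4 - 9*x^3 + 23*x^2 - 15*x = (x - 3)*(x^3 - 6*x^2 + 5*x) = (x - 5)*(x - 3)*(x^2 - x) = x*(x - 5)*(x - 3)*(x - 1)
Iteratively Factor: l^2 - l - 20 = (l + 4)*(l - 5)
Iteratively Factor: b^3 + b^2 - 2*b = (b - 1)*(b^2 + 2*b) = b*(b - 1)*(b + 2)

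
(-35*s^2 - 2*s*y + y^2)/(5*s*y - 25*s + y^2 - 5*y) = (-7*s + y)/(y - 5)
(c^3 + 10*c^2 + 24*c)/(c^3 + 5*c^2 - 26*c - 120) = c/(c - 5)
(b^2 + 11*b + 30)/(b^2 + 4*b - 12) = (b + 5)/(b - 2)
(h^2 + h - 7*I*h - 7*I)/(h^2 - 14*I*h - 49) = (h + 1)/(h - 7*I)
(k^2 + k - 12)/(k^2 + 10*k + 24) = (k - 3)/(k + 6)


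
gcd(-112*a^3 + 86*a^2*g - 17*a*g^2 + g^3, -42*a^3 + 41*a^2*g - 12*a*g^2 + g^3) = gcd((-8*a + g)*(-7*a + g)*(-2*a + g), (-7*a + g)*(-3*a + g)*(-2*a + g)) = 14*a^2 - 9*a*g + g^2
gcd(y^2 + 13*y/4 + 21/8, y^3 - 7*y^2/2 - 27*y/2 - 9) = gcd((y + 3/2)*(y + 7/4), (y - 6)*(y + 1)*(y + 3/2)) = y + 3/2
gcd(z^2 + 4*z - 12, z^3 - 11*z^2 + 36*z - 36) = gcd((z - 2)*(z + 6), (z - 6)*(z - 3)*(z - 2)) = z - 2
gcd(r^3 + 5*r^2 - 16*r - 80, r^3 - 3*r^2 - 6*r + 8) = r - 4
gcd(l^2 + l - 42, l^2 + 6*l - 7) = l + 7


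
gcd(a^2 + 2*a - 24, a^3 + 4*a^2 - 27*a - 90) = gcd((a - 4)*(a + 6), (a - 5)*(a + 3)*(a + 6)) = a + 6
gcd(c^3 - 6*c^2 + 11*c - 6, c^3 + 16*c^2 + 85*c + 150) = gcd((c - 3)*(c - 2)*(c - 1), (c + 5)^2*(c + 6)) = 1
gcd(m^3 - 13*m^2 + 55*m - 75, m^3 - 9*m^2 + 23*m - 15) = m^2 - 8*m + 15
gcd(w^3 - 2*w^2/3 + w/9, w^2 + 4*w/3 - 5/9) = w - 1/3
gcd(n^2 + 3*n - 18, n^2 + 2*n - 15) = n - 3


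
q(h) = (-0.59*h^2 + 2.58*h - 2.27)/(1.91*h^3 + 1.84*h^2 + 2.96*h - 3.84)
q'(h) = (2.58 - 1.18*h)/(1.91*h^3 + 1.84*h^2 + 2.96*h - 3.84) + (-5.73*h^2 - 3.68*h - 2.96)*(-0.59*h^2 + 2.58*h - 2.27)/(1.91*h^3 + 1.84*h^2 + 2.96*h - 3.84)^2 = (1.1269*h^4 - 9.8556*h^3 + 6.5135*h^2 + 12.8848*h - 3.188)/(3.6481*h^6 + 7.0288*h^5 + 14.6928*h^4 - 3.776*h^3 - 5.3696*h^2 - 22.7328*h + 14.7456)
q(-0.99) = 0.79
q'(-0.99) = 0.02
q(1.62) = 0.03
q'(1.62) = 0.00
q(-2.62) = 0.39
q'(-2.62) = 0.21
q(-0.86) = 0.79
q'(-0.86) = -0.07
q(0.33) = 0.57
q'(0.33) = 0.21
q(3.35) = -0.00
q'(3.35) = -0.01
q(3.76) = -0.01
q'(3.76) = -0.01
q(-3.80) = 0.22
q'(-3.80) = 0.09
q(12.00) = -0.02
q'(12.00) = 0.00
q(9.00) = -0.02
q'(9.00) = 0.00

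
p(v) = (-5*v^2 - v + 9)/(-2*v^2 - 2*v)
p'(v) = (-10*v - 1)/(-2*v^2 - 2*v) + (4*v + 2)*(-5*v^2 - v + 9)/(-2*v^2 - 2*v)^2 = (4*v^2 + 18*v + 9)/(2*v^2*(v^2 + 2*v + 1))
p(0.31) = -10.11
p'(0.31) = 45.37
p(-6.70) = 2.73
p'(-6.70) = 0.02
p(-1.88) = 2.05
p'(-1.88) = -1.96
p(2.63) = 1.48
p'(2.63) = 0.46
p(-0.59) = 16.22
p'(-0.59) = -1.94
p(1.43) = 0.38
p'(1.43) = 1.78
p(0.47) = -5.37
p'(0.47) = 19.21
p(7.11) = 2.18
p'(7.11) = 0.05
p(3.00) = 1.62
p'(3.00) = 0.34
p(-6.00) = 2.75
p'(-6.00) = 0.02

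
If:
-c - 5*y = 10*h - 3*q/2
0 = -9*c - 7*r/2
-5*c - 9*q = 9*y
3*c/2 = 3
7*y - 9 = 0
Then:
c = 2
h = -101/84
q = -151/63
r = -36/7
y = 9/7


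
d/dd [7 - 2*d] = -2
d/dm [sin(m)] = cos(m)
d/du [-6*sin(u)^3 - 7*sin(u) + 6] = (9*cos(2*u) - 16)*cos(u)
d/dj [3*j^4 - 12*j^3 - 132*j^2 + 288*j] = 12*j^3 - 36*j^2 - 264*j + 288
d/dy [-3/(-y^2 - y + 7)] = 3*(-2*y - 1)/(y^2 + y - 7)^2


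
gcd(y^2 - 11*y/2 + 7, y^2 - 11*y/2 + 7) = y^2 - 11*y/2 + 7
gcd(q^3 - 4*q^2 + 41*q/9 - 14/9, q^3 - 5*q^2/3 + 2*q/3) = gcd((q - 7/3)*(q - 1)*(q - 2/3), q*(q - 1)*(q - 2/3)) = q^2 - 5*q/3 + 2/3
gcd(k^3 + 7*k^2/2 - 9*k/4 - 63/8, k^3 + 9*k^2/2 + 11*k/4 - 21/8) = k^2 + 5*k + 21/4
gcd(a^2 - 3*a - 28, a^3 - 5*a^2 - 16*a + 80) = a + 4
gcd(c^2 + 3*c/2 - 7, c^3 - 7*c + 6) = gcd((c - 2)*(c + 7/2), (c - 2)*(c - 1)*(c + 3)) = c - 2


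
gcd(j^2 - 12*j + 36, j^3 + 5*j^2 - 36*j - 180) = j - 6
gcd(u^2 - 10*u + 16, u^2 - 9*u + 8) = u - 8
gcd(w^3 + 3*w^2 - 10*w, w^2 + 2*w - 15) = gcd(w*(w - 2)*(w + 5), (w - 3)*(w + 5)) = w + 5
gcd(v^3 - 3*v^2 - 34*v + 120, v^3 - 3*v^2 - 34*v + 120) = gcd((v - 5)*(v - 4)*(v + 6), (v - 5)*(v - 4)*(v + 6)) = v^3 - 3*v^2 - 34*v + 120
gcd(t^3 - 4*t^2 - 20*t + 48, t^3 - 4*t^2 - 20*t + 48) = t^3 - 4*t^2 - 20*t + 48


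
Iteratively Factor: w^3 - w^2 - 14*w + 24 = (w - 3)*(w^2 + 2*w - 8) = (w - 3)*(w + 4)*(w - 2)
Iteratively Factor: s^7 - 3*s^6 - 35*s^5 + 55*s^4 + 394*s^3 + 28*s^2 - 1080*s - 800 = (s + 2)*(s^6 - 5*s^5 - 25*s^4 + 105*s^3 + 184*s^2 - 340*s - 400) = (s + 2)*(s + 4)*(s^5 - 9*s^4 + 11*s^3 + 61*s^2 - 60*s - 100) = (s - 5)*(s + 2)*(s + 4)*(s^4 - 4*s^3 - 9*s^2 + 16*s + 20) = (s - 5)*(s + 1)*(s + 2)*(s + 4)*(s^3 - 5*s^2 - 4*s + 20) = (s - 5)*(s + 1)*(s + 2)^2*(s + 4)*(s^2 - 7*s + 10) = (s - 5)^2*(s + 1)*(s + 2)^2*(s + 4)*(s - 2)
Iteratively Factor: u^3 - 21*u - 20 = (u + 1)*(u^2 - u - 20) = (u + 1)*(u + 4)*(u - 5)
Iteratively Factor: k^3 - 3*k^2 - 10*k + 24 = (k + 3)*(k^2 - 6*k + 8) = (k - 4)*(k + 3)*(k - 2)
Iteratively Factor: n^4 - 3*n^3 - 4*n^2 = (n)*(n^3 - 3*n^2 - 4*n) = n*(n - 4)*(n^2 + n) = n^2*(n - 4)*(n + 1)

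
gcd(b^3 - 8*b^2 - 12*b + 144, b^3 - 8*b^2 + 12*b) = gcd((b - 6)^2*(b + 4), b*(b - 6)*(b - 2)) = b - 6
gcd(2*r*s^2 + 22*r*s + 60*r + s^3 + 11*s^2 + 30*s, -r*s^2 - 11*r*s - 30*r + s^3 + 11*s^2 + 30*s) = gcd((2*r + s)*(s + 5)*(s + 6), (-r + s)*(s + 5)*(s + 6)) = s^2 + 11*s + 30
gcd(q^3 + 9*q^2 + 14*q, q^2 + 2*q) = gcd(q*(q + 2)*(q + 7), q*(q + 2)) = q^2 + 2*q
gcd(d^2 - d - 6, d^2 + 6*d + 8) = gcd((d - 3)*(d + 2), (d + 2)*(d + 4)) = d + 2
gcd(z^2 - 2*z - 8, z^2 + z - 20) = z - 4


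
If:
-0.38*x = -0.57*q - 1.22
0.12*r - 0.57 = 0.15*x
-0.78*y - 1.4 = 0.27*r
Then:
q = -1.54074074074074*y - 7.43911630929175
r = -2.88888888888889*y - 5.18518518518519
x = -2.31111111111111*y - 7.94814814814815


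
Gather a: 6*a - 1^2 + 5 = 6*a + 4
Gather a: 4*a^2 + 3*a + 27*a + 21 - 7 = 4*a^2 + 30*a + 14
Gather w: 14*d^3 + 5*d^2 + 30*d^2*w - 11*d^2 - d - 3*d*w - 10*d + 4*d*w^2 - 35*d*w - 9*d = 14*d^3 - 6*d^2 + 4*d*w^2 - 20*d + w*(30*d^2 - 38*d)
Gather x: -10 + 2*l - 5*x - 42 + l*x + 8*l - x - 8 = 10*l + x*(l - 6) - 60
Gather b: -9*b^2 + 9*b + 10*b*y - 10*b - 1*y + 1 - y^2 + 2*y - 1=-9*b^2 + b*(10*y - 1) - y^2 + y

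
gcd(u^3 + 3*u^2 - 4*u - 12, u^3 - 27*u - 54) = u + 3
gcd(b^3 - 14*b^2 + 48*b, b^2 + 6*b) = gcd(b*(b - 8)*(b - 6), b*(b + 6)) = b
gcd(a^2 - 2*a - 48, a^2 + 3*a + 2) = 1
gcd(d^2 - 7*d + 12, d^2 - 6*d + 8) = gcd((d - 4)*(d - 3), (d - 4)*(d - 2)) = d - 4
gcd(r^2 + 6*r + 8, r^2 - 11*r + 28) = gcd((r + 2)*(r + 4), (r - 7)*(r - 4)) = 1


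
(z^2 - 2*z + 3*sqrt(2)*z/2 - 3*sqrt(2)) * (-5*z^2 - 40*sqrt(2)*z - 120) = -5*z^4 - 95*sqrt(2)*z^3/2 + 10*z^3 - 240*z^2 + 95*sqrt(2)*z^2 - 180*sqrt(2)*z + 480*z + 360*sqrt(2)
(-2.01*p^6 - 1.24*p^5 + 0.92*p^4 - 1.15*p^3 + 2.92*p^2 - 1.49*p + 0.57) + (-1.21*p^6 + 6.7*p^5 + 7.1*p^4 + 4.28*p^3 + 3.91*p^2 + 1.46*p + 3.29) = -3.22*p^6 + 5.46*p^5 + 8.02*p^4 + 3.13*p^3 + 6.83*p^2 - 0.03*p + 3.86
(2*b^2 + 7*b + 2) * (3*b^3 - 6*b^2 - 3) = 6*b^5 + 9*b^4 - 36*b^3 - 18*b^2 - 21*b - 6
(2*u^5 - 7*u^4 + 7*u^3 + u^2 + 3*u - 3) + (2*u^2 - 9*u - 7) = 2*u^5 - 7*u^4 + 7*u^3 + 3*u^2 - 6*u - 10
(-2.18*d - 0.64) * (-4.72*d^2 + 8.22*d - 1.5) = 10.2896*d^3 - 14.8988*d^2 - 1.9908*d + 0.96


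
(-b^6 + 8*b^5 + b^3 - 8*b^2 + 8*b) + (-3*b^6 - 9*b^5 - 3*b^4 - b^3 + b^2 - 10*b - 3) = -4*b^6 - b^5 - 3*b^4 - 7*b^2 - 2*b - 3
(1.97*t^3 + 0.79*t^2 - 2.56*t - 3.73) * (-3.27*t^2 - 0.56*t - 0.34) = -6.4419*t^5 - 3.6865*t^4 + 7.259*t^3 + 13.3621*t^2 + 2.9592*t + 1.2682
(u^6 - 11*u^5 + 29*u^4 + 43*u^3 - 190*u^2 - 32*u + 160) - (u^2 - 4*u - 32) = u^6 - 11*u^5 + 29*u^4 + 43*u^3 - 191*u^2 - 28*u + 192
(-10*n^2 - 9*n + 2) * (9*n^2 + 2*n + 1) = -90*n^4 - 101*n^3 - 10*n^2 - 5*n + 2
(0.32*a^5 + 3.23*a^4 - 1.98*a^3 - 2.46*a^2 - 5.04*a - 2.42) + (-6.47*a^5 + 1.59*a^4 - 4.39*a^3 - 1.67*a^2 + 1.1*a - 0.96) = -6.15*a^5 + 4.82*a^4 - 6.37*a^3 - 4.13*a^2 - 3.94*a - 3.38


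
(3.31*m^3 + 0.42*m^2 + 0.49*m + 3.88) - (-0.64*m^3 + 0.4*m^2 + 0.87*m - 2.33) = 3.95*m^3 + 0.02*m^2 - 0.38*m + 6.21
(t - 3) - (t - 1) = -2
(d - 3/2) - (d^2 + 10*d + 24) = -d^2 - 9*d - 51/2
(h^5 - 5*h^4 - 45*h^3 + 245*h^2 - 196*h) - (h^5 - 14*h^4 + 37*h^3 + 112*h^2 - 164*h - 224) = 9*h^4 - 82*h^3 + 133*h^2 - 32*h + 224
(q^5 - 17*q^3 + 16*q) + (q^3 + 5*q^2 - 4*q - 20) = q^5 - 16*q^3 + 5*q^2 + 12*q - 20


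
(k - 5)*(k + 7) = k^2 + 2*k - 35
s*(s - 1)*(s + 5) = s^3 + 4*s^2 - 5*s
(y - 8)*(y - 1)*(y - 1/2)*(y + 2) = y^4 - 15*y^3/2 - 13*y^2/2 + 21*y - 8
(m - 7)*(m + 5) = m^2 - 2*m - 35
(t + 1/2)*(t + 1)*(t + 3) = t^3 + 9*t^2/2 + 5*t + 3/2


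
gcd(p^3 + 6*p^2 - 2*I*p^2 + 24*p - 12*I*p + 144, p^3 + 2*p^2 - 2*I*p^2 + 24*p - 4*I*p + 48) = p^2 - 2*I*p + 24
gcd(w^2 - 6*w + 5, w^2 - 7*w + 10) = w - 5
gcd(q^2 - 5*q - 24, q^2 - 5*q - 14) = 1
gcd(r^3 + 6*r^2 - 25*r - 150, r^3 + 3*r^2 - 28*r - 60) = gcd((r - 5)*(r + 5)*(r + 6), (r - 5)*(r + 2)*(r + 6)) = r^2 + r - 30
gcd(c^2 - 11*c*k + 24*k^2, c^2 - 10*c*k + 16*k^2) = c - 8*k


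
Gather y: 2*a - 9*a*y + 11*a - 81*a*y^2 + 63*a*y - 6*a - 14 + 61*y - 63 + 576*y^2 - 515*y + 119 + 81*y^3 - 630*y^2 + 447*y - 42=7*a + 81*y^3 + y^2*(-81*a - 54) + y*(54*a - 7)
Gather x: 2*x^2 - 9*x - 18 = 2*x^2 - 9*x - 18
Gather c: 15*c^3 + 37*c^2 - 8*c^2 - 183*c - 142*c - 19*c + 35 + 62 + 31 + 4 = 15*c^3 + 29*c^2 - 344*c + 132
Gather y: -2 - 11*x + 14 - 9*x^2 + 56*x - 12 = -9*x^2 + 45*x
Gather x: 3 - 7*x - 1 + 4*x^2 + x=4*x^2 - 6*x + 2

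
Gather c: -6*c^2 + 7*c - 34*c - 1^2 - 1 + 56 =-6*c^2 - 27*c + 54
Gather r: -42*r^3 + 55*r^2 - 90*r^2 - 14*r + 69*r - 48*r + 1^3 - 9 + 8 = -42*r^3 - 35*r^2 + 7*r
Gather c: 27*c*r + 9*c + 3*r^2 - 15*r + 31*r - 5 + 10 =c*(27*r + 9) + 3*r^2 + 16*r + 5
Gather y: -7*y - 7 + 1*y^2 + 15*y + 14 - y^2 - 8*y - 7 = 0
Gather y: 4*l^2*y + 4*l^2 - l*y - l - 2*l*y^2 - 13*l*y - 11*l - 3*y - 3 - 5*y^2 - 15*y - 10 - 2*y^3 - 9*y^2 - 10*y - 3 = 4*l^2 - 12*l - 2*y^3 + y^2*(-2*l - 14) + y*(4*l^2 - 14*l - 28) - 16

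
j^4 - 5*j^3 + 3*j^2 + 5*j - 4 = (j - 4)*(j - 1)^2*(j + 1)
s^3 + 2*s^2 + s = s*(s + 1)^2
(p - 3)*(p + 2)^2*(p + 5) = p^4 + 6*p^3 - 3*p^2 - 52*p - 60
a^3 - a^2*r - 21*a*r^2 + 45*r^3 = (a - 3*r)^2*(a + 5*r)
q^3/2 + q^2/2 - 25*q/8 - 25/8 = (q/2 + 1/2)*(q - 5/2)*(q + 5/2)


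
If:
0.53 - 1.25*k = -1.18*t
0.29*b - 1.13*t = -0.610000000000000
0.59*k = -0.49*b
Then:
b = -0.87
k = 0.72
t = 0.32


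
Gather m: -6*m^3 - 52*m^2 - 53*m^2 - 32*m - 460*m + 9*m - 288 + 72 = -6*m^3 - 105*m^2 - 483*m - 216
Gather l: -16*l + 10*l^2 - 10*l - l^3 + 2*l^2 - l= -l^3 + 12*l^2 - 27*l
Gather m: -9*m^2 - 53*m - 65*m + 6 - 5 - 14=-9*m^2 - 118*m - 13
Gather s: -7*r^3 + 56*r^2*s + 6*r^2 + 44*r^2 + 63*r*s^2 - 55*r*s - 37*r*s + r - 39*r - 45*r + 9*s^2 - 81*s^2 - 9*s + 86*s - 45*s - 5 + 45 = -7*r^3 + 50*r^2 - 83*r + s^2*(63*r - 72) + s*(56*r^2 - 92*r + 32) + 40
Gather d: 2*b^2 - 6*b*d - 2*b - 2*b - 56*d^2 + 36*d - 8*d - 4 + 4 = 2*b^2 - 4*b - 56*d^2 + d*(28 - 6*b)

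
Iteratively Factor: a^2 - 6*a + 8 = (a - 2)*(a - 4)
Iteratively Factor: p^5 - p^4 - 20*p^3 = (p)*(p^4 - p^3 - 20*p^2) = p*(p - 5)*(p^3 + 4*p^2) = p*(p - 5)*(p + 4)*(p^2) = p^2*(p - 5)*(p + 4)*(p)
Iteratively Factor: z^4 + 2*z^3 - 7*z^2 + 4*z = (z)*(z^3 + 2*z^2 - 7*z + 4) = z*(z + 4)*(z^2 - 2*z + 1) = z*(z - 1)*(z + 4)*(z - 1)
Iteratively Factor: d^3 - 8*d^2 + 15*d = (d)*(d^2 - 8*d + 15) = d*(d - 3)*(d - 5)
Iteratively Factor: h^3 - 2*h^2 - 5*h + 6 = (h - 3)*(h^2 + h - 2) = (h - 3)*(h + 2)*(h - 1)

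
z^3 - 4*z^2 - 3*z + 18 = (z - 3)^2*(z + 2)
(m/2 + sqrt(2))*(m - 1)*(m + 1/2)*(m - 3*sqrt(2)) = m^4/2 - sqrt(2)*m^3/2 - m^3/4 - 25*m^2/4 + sqrt(2)*m^2/4 + sqrt(2)*m/4 + 3*m + 3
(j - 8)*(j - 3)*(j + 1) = j^3 - 10*j^2 + 13*j + 24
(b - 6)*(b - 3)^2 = b^3 - 12*b^2 + 45*b - 54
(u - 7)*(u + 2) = u^2 - 5*u - 14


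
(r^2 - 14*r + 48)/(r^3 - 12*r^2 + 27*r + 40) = (r - 6)/(r^2 - 4*r - 5)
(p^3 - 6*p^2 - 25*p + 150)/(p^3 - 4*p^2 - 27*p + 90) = (p - 5)/(p - 3)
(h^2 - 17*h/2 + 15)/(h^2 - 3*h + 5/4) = 2*(h - 6)/(2*h - 1)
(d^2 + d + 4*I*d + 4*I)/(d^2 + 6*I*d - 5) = (d^2 + d + 4*I*d + 4*I)/(d^2 + 6*I*d - 5)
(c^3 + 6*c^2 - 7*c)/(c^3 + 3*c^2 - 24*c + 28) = c*(c - 1)/(c^2 - 4*c + 4)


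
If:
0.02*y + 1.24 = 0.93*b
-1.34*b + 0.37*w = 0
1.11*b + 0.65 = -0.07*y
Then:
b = 0.85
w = 3.06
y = -22.69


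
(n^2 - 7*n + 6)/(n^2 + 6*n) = (n^2 - 7*n + 6)/(n*(n + 6))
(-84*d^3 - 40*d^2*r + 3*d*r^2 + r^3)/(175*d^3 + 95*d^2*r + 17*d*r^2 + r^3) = (-12*d^2 - 4*d*r + r^2)/(25*d^2 + 10*d*r + r^2)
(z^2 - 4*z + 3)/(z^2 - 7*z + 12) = (z - 1)/(z - 4)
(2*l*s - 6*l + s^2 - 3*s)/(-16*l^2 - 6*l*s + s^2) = (s - 3)/(-8*l + s)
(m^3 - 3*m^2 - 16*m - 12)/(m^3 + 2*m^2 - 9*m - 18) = (m^2 - 5*m - 6)/(m^2 - 9)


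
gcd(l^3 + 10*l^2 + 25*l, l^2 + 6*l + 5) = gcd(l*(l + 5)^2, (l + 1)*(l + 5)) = l + 5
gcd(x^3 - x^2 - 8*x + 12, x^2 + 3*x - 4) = 1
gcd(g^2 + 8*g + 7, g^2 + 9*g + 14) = g + 7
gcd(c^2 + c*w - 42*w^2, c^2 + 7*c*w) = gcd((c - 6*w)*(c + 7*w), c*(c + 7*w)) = c + 7*w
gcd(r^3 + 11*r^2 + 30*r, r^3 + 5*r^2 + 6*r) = r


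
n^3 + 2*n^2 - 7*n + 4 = (n - 1)^2*(n + 4)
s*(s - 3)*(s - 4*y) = s^3 - 4*s^2*y - 3*s^2 + 12*s*y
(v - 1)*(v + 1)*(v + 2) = v^3 + 2*v^2 - v - 2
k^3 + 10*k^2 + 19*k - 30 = (k - 1)*(k + 5)*(k + 6)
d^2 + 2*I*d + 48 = (d - 6*I)*(d + 8*I)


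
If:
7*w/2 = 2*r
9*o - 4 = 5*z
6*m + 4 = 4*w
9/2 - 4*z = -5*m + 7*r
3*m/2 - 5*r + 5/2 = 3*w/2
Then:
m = -62/111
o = 1621/3996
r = 21/74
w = 6/37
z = -31/444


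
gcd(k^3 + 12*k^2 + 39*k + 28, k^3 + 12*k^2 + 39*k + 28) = k^3 + 12*k^2 + 39*k + 28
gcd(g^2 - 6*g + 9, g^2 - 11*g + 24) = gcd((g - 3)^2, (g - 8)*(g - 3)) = g - 3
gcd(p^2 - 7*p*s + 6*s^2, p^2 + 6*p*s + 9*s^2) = 1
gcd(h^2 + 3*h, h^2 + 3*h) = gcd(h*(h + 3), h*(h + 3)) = h^2 + 3*h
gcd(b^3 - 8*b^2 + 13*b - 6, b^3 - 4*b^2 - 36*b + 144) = b - 6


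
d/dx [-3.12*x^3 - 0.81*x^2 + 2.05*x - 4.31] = -9.36*x^2 - 1.62*x + 2.05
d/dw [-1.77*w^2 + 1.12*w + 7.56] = 1.12 - 3.54*w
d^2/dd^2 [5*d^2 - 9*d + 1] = 10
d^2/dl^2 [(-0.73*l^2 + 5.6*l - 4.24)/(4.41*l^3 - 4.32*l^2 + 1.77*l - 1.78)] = (-28.394226*l^6 + 653.45616*l^5 - 1595.450682*l^4 + 1322.639748*l^3 - 112.161456*l^2 - 263.545056*l + 69.301672)/(85.766121*l^9 - 252.047376*l^8 + 350.172963*l^7 - 386.798166*l^6 + 344.012427*l^5 - 223.624476*l^4 + 129.126717*l^3 - 57.79215*l^2 + 16.824204*l - 5.639752)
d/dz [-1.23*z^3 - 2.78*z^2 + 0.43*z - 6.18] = -3.69*z^2 - 5.56*z + 0.43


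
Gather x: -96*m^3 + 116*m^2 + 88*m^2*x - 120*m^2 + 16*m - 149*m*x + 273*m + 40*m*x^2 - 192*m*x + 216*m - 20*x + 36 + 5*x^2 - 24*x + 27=-96*m^3 - 4*m^2 + 505*m + x^2*(40*m + 5) + x*(88*m^2 - 341*m - 44) + 63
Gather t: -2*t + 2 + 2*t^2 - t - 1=2*t^2 - 3*t + 1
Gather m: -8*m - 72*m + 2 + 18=20 - 80*m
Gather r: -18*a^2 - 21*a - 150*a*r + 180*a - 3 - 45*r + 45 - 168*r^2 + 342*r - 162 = -18*a^2 + 159*a - 168*r^2 + r*(297 - 150*a) - 120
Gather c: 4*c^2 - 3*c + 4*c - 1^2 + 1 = 4*c^2 + c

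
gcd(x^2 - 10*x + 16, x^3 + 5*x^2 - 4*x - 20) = x - 2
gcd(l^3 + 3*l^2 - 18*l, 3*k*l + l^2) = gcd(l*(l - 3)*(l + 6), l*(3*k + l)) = l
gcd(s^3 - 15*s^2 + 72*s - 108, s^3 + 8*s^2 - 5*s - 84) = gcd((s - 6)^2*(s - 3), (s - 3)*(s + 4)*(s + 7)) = s - 3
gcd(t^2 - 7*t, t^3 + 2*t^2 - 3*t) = t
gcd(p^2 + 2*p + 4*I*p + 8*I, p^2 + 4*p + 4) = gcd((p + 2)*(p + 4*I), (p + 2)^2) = p + 2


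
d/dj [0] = 0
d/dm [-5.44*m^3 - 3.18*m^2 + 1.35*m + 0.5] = -16.32*m^2 - 6.36*m + 1.35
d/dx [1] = 0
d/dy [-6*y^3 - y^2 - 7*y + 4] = -18*y^2 - 2*y - 7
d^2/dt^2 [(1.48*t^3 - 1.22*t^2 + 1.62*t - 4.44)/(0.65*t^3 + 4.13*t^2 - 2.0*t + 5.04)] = (-8.97702000000001*t^6 + 15.6507000000001*t^5 - 64.11522*t^4 - 145.203836*t^3 - 420.592392*t^2 + 330.561504*t + 119.998272)/(0.274625*t^9 + 5.234775*t^8 + 30.725955*t^7 + 44.619197*t^6 - 13.36212*t^5 + 268.148328*t^4 - 208.24928*t^3 + 375.205824*t^2 - 152.4096*t + 128.024064)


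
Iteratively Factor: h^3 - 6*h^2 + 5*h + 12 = (h - 3)*(h^2 - 3*h - 4) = (h - 4)*(h - 3)*(h + 1)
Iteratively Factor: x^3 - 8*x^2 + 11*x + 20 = (x - 4)*(x^2 - 4*x - 5) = (x - 5)*(x - 4)*(x + 1)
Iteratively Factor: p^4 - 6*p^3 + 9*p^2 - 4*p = (p - 4)*(p^3 - 2*p^2 + p) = p*(p - 4)*(p^2 - 2*p + 1) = p*(p - 4)*(p - 1)*(p - 1)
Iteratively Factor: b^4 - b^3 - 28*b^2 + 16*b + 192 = (b + 4)*(b^3 - 5*b^2 - 8*b + 48) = (b - 4)*(b + 4)*(b^2 - b - 12) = (b - 4)^2*(b + 4)*(b + 3)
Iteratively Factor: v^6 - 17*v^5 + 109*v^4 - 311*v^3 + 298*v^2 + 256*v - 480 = (v - 4)*(v^5 - 13*v^4 + 57*v^3 - 83*v^2 - 34*v + 120) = (v - 5)*(v - 4)*(v^4 - 8*v^3 + 17*v^2 + 2*v - 24) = (v - 5)*(v - 4)^2*(v^3 - 4*v^2 + v + 6) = (v - 5)*(v - 4)^2*(v + 1)*(v^2 - 5*v + 6) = (v - 5)*(v - 4)^2*(v - 2)*(v + 1)*(v - 3)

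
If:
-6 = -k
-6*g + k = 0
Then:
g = 1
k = 6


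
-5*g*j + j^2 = j*(-5*g + j)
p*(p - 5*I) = p^2 - 5*I*p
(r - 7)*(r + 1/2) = r^2 - 13*r/2 - 7/2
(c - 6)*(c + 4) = c^2 - 2*c - 24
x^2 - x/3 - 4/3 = (x - 4/3)*(x + 1)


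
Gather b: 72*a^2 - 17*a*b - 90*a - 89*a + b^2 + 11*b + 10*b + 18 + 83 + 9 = 72*a^2 - 179*a + b^2 + b*(21 - 17*a) + 110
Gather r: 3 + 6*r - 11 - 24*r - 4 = -18*r - 12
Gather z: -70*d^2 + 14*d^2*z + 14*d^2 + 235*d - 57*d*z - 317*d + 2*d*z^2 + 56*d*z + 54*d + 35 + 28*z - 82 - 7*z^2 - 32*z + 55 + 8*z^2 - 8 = -56*d^2 - 28*d + z^2*(2*d + 1) + z*(14*d^2 - d - 4)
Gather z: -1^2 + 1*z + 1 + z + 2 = 2*z + 2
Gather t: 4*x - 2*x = 2*x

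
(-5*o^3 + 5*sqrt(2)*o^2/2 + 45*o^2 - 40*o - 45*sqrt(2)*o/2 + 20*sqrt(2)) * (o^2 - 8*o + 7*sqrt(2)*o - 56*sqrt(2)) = -5*o^5 - 65*sqrt(2)*o^4/2 + 85*o^4 - 365*o^3 + 1105*sqrt(2)*o^3/2 - 2600*sqrt(2)*o^2 - 275*o^2 + 2800*o + 2080*sqrt(2)*o - 2240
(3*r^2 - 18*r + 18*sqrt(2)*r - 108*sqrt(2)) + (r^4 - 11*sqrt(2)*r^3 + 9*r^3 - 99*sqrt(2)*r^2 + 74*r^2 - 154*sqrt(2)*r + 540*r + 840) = r^4 - 11*sqrt(2)*r^3 + 9*r^3 - 99*sqrt(2)*r^2 + 77*r^2 - 136*sqrt(2)*r + 522*r - 108*sqrt(2) + 840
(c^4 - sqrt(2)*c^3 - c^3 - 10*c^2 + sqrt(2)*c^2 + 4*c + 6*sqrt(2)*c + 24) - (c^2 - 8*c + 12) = c^4 - sqrt(2)*c^3 - c^3 - 11*c^2 + sqrt(2)*c^2 + 6*sqrt(2)*c + 12*c + 12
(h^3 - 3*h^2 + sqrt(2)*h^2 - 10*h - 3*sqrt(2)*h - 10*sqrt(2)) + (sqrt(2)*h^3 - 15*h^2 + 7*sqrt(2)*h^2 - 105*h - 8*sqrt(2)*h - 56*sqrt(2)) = h^3 + sqrt(2)*h^3 - 18*h^2 + 8*sqrt(2)*h^2 - 115*h - 11*sqrt(2)*h - 66*sqrt(2)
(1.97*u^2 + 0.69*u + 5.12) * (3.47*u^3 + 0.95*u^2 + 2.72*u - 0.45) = 6.8359*u^5 + 4.2658*u^4 + 23.7803*u^3 + 5.8543*u^2 + 13.6159*u - 2.304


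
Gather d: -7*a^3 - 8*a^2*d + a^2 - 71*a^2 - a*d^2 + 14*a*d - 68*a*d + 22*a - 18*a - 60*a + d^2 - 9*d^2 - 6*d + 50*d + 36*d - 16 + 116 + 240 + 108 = -7*a^3 - 70*a^2 - 56*a + d^2*(-a - 8) + d*(-8*a^2 - 54*a + 80) + 448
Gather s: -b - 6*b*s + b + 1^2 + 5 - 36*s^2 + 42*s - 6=-36*s^2 + s*(42 - 6*b)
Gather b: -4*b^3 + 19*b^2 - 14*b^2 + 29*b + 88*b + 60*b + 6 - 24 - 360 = -4*b^3 + 5*b^2 + 177*b - 378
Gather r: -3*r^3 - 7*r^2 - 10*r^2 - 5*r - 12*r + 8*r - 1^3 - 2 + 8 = -3*r^3 - 17*r^2 - 9*r + 5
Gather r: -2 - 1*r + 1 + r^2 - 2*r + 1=r^2 - 3*r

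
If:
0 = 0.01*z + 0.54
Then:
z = -54.00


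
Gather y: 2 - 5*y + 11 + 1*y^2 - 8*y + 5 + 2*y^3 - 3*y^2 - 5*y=2*y^3 - 2*y^2 - 18*y + 18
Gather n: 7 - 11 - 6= -10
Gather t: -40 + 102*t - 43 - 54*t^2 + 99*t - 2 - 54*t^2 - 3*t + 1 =-108*t^2 + 198*t - 84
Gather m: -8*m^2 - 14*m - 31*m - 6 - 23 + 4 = -8*m^2 - 45*m - 25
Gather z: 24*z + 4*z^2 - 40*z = 4*z^2 - 16*z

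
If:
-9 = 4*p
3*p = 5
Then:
No Solution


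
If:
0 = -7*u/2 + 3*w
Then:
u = 6*w/7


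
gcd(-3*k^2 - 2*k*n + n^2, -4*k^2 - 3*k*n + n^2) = k + n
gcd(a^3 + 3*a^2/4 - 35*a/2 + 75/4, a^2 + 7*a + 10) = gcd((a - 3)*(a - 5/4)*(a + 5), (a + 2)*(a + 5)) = a + 5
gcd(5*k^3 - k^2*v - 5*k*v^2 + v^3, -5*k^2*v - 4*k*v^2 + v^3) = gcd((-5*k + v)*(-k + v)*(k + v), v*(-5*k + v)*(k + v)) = -5*k^2 - 4*k*v + v^2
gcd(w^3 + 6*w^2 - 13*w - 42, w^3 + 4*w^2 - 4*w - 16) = w + 2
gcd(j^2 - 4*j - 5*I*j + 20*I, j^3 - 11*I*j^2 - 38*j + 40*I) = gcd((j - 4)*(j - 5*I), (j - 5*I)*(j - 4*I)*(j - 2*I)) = j - 5*I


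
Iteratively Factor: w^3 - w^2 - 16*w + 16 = (w + 4)*(w^2 - 5*w + 4) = (w - 4)*(w + 4)*(w - 1)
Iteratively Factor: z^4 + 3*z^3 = (z + 3)*(z^3) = z*(z + 3)*(z^2) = z^2*(z + 3)*(z)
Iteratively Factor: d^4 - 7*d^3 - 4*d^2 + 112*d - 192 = (d + 4)*(d^3 - 11*d^2 + 40*d - 48) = (d - 3)*(d + 4)*(d^2 - 8*d + 16) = (d - 4)*(d - 3)*(d + 4)*(d - 4)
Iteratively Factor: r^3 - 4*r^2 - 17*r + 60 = (r - 3)*(r^2 - r - 20) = (r - 5)*(r - 3)*(r + 4)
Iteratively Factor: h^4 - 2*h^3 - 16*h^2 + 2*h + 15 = (h + 1)*(h^3 - 3*h^2 - 13*h + 15) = (h - 5)*(h + 1)*(h^2 + 2*h - 3) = (h - 5)*(h - 1)*(h + 1)*(h + 3)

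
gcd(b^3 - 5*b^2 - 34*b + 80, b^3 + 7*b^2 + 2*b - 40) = b^2 + 3*b - 10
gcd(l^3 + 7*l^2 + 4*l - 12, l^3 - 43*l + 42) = l - 1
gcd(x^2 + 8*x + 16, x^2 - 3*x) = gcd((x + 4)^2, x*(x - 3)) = 1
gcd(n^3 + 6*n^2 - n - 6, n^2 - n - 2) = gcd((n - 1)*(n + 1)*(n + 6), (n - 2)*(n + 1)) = n + 1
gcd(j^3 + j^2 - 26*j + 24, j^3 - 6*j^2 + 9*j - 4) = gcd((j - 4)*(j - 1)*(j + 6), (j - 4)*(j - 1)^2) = j^2 - 5*j + 4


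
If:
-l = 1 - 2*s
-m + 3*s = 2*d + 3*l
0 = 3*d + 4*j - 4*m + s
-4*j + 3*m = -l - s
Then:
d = 4/5 - 7*s/5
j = 3*s/5 + 4/5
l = 2*s - 1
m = 7/5 - s/5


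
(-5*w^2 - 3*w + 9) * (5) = -25*w^2 - 15*w + 45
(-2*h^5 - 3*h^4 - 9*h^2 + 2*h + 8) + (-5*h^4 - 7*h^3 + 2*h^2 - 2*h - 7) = -2*h^5 - 8*h^4 - 7*h^3 - 7*h^2 + 1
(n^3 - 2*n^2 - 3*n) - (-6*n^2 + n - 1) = n^3 + 4*n^2 - 4*n + 1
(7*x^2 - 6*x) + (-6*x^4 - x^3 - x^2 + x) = -6*x^4 - x^3 + 6*x^2 - 5*x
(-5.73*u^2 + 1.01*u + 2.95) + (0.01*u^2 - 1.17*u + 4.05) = -5.72*u^2 - 0.16*u + 7.0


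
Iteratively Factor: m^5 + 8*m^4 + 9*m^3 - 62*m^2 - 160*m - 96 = (m - 3)*(m^4 + 11*m^3 + 42*m^2 + 64*m + 32) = (m - 3)*(m + 4)*(m^3 + 7*m^2 + 14*m + 8) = (m - 3)*(m + 4)^2*(m^2 + 3*m + 2) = (m - 3)*(m + 2)*(m + 4)^2*(m + 1)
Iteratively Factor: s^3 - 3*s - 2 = (s + 1)*(s^2 - s - 2) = (s + 1)^2*(s - 2)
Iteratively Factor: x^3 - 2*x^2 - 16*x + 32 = (x - 4)*(x^2 + 2*x - 8) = (x - 4)*(x + 4)*(x - 2)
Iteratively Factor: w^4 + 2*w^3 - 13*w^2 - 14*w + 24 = (w + 2)*(w^3 - 13*w + 12) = (w - 3)*(w + 2)*(w^2 + 3*w - 4) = (w - 3)*(w + 2)*(w + 4)*(w - 1)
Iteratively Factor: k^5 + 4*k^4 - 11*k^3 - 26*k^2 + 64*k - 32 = (k + 4)*(k^4 - 11*k^2 + 18*k - 8) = (k - 2)*(k + 4)*(k^3 + 2*k^2 - 7*k + 4) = (k - 2)*(k + 4)^2*(k^2 - 2*k + 1) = (k - 2)*(k - 1)*(k + 4)^2*(k - 1)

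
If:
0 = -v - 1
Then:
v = -1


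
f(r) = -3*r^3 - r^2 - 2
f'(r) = -9*r^2 - 2*r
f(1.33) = -10.83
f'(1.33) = -18.58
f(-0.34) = -2.00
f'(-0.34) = -0.36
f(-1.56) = 6.96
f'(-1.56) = -18.78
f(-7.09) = 1016.93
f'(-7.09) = -438.23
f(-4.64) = 276.16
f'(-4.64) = -184.49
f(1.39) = -11.99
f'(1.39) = -20.17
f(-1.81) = 12.51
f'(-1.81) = -25.86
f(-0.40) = -1.97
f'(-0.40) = -0.64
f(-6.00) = 610.00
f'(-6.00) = -312.00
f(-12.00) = 5038.00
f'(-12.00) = -1272.00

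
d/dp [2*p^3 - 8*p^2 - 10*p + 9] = 6*p^2 - 16*p - 10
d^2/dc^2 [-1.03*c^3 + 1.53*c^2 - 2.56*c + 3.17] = 3.06 - 6.18*c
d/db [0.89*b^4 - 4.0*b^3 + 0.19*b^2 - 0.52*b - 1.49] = 3.56*b^3 - 12.0*b^2 + 0.38*b - 0.52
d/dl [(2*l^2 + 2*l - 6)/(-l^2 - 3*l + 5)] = 4*(-l^2 + 2*l - 2)/(l^4 + 6*l^3 - l^2 - 30*l + 25)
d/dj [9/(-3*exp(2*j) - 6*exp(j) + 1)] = 54*(exp(j) + 1)*exp(j)/(3*exp(2*j) + 6*exp(j) - 1)^2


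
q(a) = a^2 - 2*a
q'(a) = 2*a - 2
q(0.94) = -1.00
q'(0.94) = -0.12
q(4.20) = 9.24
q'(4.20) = 6.40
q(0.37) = -0.60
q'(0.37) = -1.26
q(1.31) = -0.90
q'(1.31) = 0.62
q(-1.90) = 7.41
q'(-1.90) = -5.80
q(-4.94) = 34.28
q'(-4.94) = -11.88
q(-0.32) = 0.74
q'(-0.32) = -2.64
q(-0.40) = 0.96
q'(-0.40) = -2.80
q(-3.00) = 15.00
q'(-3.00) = -8.00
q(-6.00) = 48.00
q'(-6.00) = -14.00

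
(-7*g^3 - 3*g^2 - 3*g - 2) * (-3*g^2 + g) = 21*g^5 + 2*g^4 + 6*g^3 + 3*g^2 - 2*g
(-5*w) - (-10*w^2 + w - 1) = 10*w^2 - 6*w + 1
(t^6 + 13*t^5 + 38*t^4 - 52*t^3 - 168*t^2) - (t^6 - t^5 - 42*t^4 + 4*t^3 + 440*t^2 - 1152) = 14*t^5 + 80*t^4 - 56*t^3 - 608*t^2 + 1152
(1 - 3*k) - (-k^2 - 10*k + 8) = k^2 + 7*k - 7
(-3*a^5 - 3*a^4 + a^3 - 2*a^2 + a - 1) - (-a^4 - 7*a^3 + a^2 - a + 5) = -3*a^5 - 2*a^4 + 8*a^3 - 3*a^2 + 2*a - 6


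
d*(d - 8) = d^2 - 8*d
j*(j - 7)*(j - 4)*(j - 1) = j^4 - 12*j^3 + 39*j^2 - 28*j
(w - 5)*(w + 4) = w^2 - w - 20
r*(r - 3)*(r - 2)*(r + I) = r^4 - 5*r^3 + I*r^3 + 6*r^2 - 5*I*r^2 + 6*I*r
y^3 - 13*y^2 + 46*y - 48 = (y - 8)*(y - 3)*(y - 2)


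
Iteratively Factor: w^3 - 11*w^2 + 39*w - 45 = (w - 3)*(w^2 - 8*w + 15) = (w - 5)*(w - 3)*(w - 3)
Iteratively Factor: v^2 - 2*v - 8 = (v - 4)*(v + 2)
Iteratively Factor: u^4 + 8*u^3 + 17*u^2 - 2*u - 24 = (u + 2)*(u^3 + 6*u^2 + 5*u - 12) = (u + 2)*(u + 3)*(u^2 + 3*u - 4) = (u - 1)*(u + 2)*(u + 3)*(u + 4)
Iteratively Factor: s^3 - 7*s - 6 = (s + 1)*(s^2 - s - 6) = (s + 1)*(s + 2)*(s - 3)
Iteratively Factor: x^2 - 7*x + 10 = (x - 5)*(x - 2)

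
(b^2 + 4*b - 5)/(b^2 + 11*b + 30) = (b - 1)/(b + 6)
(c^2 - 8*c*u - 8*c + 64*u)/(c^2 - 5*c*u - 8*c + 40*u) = (-c + 8*u)/(-c + 5*u)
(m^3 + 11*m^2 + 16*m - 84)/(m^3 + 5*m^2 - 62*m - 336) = (m - 2)/(m - 8)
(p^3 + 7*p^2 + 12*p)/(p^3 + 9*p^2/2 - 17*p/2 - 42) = 2*p*(p + 3)/(2*p^2 + p - 21)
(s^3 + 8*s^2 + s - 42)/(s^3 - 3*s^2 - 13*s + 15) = (s^2 + 5*s - 14)/(s^2 - 6*s + 5)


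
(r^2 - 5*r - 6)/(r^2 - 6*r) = (r + 1)/r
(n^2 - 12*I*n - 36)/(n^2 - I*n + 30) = (n - 6*I)/(n + 5*I)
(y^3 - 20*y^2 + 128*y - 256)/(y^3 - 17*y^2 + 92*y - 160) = (y - 8)/(y - 5)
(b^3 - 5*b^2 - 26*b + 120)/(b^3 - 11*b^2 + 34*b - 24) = (b + 5)/(b - 1)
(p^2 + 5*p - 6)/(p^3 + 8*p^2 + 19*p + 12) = (p^2 + 5*p - 6)/(p^3 + 8*p^2 + 19*p + 12)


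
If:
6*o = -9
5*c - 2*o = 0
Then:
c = -3/5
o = -3/2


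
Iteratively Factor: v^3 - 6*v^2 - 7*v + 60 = (v - 5)*(v^2 - v - 12) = (v - 5)*(v - 4)*(v + 3)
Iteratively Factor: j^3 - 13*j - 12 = (j + 1)*(j^2 - j - 12) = (j + 1)*(j + 3)*(j - 4)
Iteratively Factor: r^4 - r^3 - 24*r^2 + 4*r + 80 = (r - 5)*(r^3 + 4*r^2 - 4*r - 16) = (r - 5)*(r + 2)*(r^2 + 2*r - 8) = (r - 5)*(r - 2)*(r + 2)*(r + 4)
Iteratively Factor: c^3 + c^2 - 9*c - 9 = (c - 3)*(c^2 + 4*c + 3) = (c - 3)*(c + 1)*(c + 3)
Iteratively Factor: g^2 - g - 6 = (g - 3)*(g + 2)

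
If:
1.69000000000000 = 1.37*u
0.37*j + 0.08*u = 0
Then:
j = -0.27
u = 1.23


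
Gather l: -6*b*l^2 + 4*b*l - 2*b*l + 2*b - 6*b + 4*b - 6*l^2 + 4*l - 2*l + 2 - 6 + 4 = l^2*(-6*b - 6) + l*(2*b + 2)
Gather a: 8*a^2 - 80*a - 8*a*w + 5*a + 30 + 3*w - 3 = 8*a^2 + a*(-8*w - 75) + 3*w + 27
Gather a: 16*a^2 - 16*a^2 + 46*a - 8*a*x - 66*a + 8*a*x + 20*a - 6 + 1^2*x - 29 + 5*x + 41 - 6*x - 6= 0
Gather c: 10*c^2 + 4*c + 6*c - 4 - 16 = 10*c^2 + 10*c - 20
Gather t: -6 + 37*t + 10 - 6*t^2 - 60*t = -6*t^2 - 23*t + 4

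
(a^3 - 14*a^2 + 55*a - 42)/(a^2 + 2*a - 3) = (a^2 - 13*a + 42)/(a + 3)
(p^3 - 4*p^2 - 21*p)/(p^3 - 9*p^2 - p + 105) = p/(p - 5)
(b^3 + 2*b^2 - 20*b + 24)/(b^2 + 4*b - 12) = b - 2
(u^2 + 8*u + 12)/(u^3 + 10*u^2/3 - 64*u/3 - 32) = 3*(u + 2)/(3*u^2 - 8*u - 16)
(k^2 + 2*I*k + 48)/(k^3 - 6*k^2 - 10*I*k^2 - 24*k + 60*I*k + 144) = (k + 8*I)/(k^2 + k*(-6 - 4*I) + 24*I)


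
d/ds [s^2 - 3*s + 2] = 2*s - 3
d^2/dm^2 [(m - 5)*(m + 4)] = 2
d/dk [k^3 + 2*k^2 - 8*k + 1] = 3*k^2 + 4*k - 8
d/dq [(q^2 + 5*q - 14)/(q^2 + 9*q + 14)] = 4/(q^2 + 4*q + 4)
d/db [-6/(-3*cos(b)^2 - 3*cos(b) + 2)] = 18*(2*cos(b) + 1)*sin(b)/(3*cos(b)^2 + 3*cos(b) - 2)^2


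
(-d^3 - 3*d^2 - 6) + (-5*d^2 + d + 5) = -d^3 - 8*d^2 + d - 1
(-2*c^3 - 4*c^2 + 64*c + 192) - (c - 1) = -2*c^3 - 4*c^2 + 63*c + 193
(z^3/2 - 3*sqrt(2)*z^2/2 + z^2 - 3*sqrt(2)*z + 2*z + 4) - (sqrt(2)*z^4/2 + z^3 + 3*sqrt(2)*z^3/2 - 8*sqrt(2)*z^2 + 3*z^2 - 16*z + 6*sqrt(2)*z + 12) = -sqrt(2)*z^4/2 - 3*sqrt(2)*z^3/2 - z^3/2 - 2*z^2 + 13*sqrt(2)*z^2/2 - 9*sqrt(2)*z + 18*z - 8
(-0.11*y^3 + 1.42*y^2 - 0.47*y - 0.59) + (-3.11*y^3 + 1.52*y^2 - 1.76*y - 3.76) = -3.22*y^3 + 2.94*y^2 - 2.23*y - 4.35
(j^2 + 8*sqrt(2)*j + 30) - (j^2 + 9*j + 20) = -9*j + 8*sqrt(2)*j + 10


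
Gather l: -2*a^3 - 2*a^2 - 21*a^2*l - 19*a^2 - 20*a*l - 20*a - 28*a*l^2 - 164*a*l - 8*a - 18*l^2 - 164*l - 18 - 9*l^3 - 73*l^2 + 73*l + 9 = -2*a^3 - 21*a^2 - 28*a - 9*l^3 + l^2*(-28*a - 91) + l*(-21*a^2 - 184*a - 91) - 9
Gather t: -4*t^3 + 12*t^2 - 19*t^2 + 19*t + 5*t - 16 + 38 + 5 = -4*t^3 - 7*t^2 + 24*t + 27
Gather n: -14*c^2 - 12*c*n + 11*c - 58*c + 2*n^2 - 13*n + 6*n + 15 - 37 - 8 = -14*c^2 - 47*c + 2*n^2 + n*(-12*c - 7) - 30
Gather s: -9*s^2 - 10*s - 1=-9*s^2 - 10*s - 1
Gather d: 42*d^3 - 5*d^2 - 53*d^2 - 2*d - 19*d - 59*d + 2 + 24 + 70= 42*d^3 - 58*d^2 - 80*d + 96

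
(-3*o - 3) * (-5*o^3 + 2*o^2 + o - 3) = 15*o^4 + 9*o^3 - 9*o^2 + 6*o + 9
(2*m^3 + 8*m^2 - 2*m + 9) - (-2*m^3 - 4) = 4*m^3 + 8*m^2 - 2*m + 13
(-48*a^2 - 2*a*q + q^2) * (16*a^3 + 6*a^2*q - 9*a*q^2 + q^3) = -768*a^5 - 320*a^4*q + 436*a^3*q^2 - 24*a^2*q^3 - 11*a*q^4 + q^5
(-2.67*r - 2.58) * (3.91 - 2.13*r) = 5.6871*r^2 - 4.9443*r - 10.0878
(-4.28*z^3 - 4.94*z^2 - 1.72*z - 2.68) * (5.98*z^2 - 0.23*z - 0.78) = -25.5944*z^5 - 28.5568*z^4 - 5.811*z^3 - 11.7776*z^2 + 1.958*z + 2.0904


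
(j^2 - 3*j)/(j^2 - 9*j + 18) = j/(j - 6)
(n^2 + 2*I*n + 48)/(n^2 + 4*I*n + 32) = (n - 6*I)/(n - 4*I)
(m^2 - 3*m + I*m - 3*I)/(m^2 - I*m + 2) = (m - 3)/(m - 2*I)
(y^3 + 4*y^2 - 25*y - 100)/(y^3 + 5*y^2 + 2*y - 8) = (y^2 - 25)/(y^2 + y - 2)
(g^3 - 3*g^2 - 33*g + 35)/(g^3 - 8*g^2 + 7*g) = (g + 5)/g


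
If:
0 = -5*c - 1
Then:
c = -1/5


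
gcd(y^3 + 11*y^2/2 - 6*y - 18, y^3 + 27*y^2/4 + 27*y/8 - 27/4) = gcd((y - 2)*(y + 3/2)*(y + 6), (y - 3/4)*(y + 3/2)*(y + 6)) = y^2 + 15*y/2 + 9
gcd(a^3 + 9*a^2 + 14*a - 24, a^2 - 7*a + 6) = a - 1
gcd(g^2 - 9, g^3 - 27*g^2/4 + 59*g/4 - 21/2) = g - 3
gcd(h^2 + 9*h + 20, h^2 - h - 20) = h + 4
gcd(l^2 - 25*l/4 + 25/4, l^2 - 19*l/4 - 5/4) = l - 5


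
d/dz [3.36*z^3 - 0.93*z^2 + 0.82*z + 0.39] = 10.08*z^2 - 1.86*z + 0.82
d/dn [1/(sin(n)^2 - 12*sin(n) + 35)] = 2*(6 - sin(n))*cos(n)/(sin(n)^2 - 12*sin(n) + 35)^2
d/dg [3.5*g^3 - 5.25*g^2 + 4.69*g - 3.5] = 10.5*g^2 - 10.5*g + 4.69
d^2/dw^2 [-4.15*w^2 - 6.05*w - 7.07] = -8.30000000000000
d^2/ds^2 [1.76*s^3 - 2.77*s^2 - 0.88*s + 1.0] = 10.56*s - 5.54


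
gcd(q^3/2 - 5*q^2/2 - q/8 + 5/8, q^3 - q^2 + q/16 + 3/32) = q - 1/2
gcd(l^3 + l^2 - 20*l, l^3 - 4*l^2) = l^2 - 4*l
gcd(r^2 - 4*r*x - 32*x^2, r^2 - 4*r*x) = 1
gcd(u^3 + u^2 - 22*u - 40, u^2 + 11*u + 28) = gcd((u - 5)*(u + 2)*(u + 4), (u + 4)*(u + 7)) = u + 4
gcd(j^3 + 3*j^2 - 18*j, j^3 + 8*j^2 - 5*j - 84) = j - 3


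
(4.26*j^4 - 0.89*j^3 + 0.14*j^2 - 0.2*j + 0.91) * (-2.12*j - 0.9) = -9.0312*j^5 - 1.9472*j^4 + 0.5042*j^3 + 0.298*j^2 - 1.7492*j - 0.819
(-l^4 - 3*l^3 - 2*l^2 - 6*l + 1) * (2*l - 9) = -2*l^5 + 3*l^4 + 23*l^3 + 6*l^2 + 56*l - 9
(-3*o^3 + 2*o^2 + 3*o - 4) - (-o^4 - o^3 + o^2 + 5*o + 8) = o^4 - 2*o^3 + o^2 - 2*o - 12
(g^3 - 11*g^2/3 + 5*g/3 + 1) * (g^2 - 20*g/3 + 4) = g^5 - 31*g^4/3 + 271*g^3/9 - 223*g^2/9 + 4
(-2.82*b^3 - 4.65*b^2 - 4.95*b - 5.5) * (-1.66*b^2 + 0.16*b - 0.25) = 4.6812*b^5 + 7.2678*b^4 + 8.178*b^3 + 9.5005*b^2 + 0.3575*b + 1.375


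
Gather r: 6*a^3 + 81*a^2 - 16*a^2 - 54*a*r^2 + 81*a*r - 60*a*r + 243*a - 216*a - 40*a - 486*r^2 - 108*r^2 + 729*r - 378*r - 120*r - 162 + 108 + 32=6*a^3 + 65*a^2 - 13*a + r^2*(-54*a - 594) + r*(21*a + 231) - 22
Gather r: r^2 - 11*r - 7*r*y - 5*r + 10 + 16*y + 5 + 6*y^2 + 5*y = r^2 + r*(-7*y - 16) + 6*y^2 + 21*y + 15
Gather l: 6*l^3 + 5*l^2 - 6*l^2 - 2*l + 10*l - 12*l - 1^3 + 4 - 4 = 6*l^3 - l^2 - 4*l - 1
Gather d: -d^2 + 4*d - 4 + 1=-d^2 + 4*d - 3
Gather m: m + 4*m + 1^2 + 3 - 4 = 5*m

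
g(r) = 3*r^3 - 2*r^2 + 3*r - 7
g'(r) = 9*r^2 - 4*r + 3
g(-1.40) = -23.35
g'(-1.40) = 26.24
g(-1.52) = -26.72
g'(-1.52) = 29.87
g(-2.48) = -72.50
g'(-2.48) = 68.27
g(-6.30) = -855.42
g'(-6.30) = 385.41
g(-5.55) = -598.12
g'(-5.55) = 302.42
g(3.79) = 138.96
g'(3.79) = 117.12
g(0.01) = -6.97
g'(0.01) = 2.96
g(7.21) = 1035.08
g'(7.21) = 442.02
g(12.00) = 4925.00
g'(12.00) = 1251.00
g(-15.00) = -10627.00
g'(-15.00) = 2088.00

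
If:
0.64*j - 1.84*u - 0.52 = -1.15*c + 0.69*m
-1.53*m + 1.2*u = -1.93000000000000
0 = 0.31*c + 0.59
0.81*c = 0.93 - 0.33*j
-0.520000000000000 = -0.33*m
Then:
No Solution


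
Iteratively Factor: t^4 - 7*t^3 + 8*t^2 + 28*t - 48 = (t - 2)*(t^3 - 5*t^2 - 2*t + 24) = (t - 4)*(t - 2)*(t^2 - t - 6) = (t - 4)*(t - 3)*(t - 2)*(t + 2)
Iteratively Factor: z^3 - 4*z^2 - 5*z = (z)*(z^2 - 4*z - 5) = z*(z + 1)*(z - 5)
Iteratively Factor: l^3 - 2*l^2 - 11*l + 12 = (l - 1)*(l^2 - l - 12) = (l - 4)*(l - 1)*(l + 3)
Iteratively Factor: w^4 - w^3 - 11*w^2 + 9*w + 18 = (w - 2)*(w^3 + w^2 - 9*w - 9) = (w - 2)*(w + 1)*(w^2 - 9) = (w - 2)*(w + 1)*(w + 3)*(w - 3)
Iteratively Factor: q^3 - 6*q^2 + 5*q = (q - 1)*(q^2 - 5*q) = q*(q - 1)*(q - 5)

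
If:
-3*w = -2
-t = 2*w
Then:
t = -4/3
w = 2/3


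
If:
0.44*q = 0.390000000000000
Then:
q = 0.89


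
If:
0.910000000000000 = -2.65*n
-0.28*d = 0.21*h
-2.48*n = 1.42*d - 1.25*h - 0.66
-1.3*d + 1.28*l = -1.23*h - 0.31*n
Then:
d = 0.49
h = -0.65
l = 1.21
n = -0.34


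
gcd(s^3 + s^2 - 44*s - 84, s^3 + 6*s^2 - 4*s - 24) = s^2 + 8*s + 12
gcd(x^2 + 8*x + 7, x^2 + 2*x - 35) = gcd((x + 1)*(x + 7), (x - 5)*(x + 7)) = x + 7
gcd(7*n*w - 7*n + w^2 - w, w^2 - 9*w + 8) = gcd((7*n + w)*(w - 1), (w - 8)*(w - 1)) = w - 1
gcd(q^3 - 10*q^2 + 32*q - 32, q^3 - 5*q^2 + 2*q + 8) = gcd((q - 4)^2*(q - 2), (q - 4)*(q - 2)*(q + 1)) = q^2 - 6*q + 8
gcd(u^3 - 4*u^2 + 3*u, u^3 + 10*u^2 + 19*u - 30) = u - 1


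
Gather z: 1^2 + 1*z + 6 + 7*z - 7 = 8*z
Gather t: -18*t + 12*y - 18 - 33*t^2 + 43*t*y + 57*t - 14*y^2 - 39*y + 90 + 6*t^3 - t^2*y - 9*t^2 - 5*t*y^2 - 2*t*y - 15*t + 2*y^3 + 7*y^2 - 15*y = 6*t^3 + t^2*(-y - 42) + t*(-5*y^2 + 41*y + 24) + 2*y^3 - 7*y^2 - 42*y + 72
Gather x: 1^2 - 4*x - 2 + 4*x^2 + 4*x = 4*x^2 - 1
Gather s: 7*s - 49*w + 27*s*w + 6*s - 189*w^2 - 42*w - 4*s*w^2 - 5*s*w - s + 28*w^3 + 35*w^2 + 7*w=s*(-4*w^2 + 22*w + 12) + 28*w^3 - 154*w^2 - 84*w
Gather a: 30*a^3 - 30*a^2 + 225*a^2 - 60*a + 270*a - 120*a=30*a^3 + 195*a^2 + 90*a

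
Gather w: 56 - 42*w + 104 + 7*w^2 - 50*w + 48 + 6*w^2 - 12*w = 13*w^2 - 104*w + 208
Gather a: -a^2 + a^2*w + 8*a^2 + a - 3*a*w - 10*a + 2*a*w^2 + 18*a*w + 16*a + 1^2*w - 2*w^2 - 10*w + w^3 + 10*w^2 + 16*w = a^2*(w + 7) + a*(2*w^2 + 15*w + 7) + w^3 + 8*w^2 + 7*w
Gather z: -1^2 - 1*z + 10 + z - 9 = 0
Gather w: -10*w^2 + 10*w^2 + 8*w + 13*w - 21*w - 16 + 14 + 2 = 0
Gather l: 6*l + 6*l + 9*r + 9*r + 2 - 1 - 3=12*l + 18*r - 2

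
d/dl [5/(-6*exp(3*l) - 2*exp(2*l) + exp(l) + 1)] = (90*exp(2*l) + 20*exp(l) - 5)*exp(l)/(6*exp(3*l) + 2*exp(2*l) - exp(l) - 1)^2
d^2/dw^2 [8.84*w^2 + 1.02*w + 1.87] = 17.6800000000000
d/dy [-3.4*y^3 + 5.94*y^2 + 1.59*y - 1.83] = -10.2*y^2 + 11.88*y + 1.59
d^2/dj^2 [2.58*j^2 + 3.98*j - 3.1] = 5.16000000000000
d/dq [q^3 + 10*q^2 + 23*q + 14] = 3*q^2 + 20*q + 23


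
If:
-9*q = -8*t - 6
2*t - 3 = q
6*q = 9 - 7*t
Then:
No Solution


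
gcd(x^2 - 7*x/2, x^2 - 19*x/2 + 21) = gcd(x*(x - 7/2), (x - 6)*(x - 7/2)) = x - 7/2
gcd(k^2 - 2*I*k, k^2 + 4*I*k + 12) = k - 2*I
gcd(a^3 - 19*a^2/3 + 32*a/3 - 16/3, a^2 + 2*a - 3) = a - 1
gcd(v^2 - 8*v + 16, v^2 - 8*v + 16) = v^2 - 8*v + 16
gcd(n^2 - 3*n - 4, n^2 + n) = n + 1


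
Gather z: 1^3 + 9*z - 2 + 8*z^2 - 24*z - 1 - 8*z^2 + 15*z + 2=0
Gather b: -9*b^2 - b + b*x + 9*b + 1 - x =-9*b^2 + b*(x + 8) - x + 1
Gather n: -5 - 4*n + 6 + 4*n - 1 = 0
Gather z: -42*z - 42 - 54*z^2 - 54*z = -54*z^2 - 96*z - 42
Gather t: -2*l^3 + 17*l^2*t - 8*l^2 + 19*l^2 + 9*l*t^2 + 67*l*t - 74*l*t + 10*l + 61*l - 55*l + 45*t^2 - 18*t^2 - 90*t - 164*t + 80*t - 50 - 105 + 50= -2*l^3 + 11*l^2 + 16*l + t^2*(9*l + 27) + t*(17*l^2 - 7*l - 174) - 105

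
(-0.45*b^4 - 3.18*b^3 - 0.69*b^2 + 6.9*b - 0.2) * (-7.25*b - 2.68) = 3.2625*b^5 + 24.261*b^4 + 13.5249*b^3 - 48.1758*b^2 - 17.042*b + 0.536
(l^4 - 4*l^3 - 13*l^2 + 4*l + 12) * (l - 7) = l^5 - 11*l^4 + 15*l^3 + 95*l^2 - 16*l - 84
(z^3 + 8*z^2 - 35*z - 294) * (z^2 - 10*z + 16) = z^5 - 2*z^4 - 99*z^3 + 184*z^2 + 2380*z - 4704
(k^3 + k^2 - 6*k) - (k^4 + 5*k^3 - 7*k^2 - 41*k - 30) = -k^4 - 4*k^3 + 8*k^2 + 35*k + 30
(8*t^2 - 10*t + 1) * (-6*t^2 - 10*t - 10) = -48*t^4 - 20*t^3 + 14*t^2 + 90*t - 10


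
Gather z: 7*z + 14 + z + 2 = 8*z + 16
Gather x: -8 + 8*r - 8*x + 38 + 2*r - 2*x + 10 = 10*r - 10*x + 40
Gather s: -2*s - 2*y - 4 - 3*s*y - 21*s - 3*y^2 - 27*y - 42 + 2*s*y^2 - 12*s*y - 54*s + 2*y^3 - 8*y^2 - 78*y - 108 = s*(2*y^2 - 15*y - 77) + 2*y^3 - 11*y^2 - 107*y - 154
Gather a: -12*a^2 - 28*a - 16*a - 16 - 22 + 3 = -12*a^2 - 44*a - 35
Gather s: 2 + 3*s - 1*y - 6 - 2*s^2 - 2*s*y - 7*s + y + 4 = -2*s^2 + s*(-2*y - 4)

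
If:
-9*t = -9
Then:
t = 1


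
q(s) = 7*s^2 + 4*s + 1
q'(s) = 14*s + 4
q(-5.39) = 182.80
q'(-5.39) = -71.46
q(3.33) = 91.94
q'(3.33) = 50.62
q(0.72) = 7.51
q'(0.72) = 14.08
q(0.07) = 1.31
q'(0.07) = 4.98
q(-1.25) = 6.94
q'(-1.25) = -13.50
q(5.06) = 200.47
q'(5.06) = 74.84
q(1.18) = 15.47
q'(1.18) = 20.52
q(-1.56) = 11.80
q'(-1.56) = -17.84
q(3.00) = 76.00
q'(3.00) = 46.00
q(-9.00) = 532.00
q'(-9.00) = -122.00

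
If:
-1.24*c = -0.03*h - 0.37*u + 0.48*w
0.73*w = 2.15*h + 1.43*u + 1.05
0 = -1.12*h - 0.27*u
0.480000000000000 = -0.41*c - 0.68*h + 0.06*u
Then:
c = -0.72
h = -0.20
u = 0.83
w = 2.48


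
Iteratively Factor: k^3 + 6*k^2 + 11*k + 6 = (k + 3)*(k^2 + 3*k + 2) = (k + 2)*(k + 3)*(k + 1)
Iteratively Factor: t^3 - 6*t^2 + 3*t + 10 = (t - 2)*(t^2 - 4*t - 5) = (t - 5)*(t - 2)*(t + 1)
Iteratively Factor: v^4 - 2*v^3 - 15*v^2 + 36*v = (v - 3)*(v^3 + v^2 - 12*v) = v*(v - 3)*(v^2 + v - 12) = v*(v - 3)*(v + 4)*(v - 3)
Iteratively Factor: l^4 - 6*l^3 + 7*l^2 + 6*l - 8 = (l + 1)*(l^3 - 7*l^2 + 14*l - 8) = (l - 1)*(l + 1)*(l^2 - 6*l + 8) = (l - 4)*(l - 1)*(l + 1)*(l - 2)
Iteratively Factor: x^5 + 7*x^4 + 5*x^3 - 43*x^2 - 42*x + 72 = (x - 1)*(x^4 + 8*x^3 + 13*x^2 - 30*x - 72) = (x - 1)*(x + 3)*(x^3 + 5*x^2 - 2*x - 24) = (x - 1)*(x + 3)*(x + 4)*(x^2 + x - 6) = (x - 1)*(x + 3)^2*(x + 4)*(x - 2)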